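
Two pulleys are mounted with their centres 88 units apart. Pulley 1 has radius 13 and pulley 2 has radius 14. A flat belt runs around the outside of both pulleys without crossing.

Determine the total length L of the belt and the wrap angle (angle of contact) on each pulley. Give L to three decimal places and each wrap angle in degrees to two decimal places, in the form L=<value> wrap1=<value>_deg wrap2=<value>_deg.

L=260.834 wrap1=178.70_deg wrap2=181.30_deg

open belt: β = asin((r2−r1)/C) = asin(1/88) = 0.6511°
wrap1 = π − 2β = 178.6978°
wrap2 = π + 2β = 181.3022°
tangent length = C·cosβ = 87.9943
L = r1·wrap1 + r2·wrap2 + 2·C·cosβ = 13·3.1189 + 14·3.1643 + 2·87.9943 = 260.8344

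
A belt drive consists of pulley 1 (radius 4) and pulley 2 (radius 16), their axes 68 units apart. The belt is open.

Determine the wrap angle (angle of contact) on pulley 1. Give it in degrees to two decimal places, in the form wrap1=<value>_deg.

open belt: β = asin((r2−r1)/C) = asin(12/68) = 10.1642°
wrap1 = π − 2β = 159.6715°
wrap2 = π + 2β = 200.3285°

wrap1=159.67_deg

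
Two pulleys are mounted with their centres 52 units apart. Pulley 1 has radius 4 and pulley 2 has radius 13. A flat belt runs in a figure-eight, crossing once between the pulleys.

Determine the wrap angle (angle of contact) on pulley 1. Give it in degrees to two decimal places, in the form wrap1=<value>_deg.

crossed belt: β = asin((r1+r2)/C) = asin(17/52) = 19.0821°
wrap1 = wrap2 = π + 2β = 218.1642°

wrap1=218.16_deg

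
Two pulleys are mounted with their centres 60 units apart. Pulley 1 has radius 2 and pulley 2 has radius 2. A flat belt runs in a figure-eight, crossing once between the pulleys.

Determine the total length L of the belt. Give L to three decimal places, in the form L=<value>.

crossed belt: β = asin((r1+r2)/C) = asin(4/60) = 3.8226°
wrap1 = wrap2 = π + 2β = 187.6451°
tangent length = C·cosβ = 59.8665
L = (r1+r2)·wrap + 2·C·cosβ = 4·3.2750 + 2·59.8665 = 132.8331

L=132.833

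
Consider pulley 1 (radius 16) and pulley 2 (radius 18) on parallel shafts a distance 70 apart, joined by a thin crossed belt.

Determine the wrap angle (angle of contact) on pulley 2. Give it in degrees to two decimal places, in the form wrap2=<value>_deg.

crossed belt: β = asin((r1+r2)/C) = asin(34/70) = 29.0593°
wrap1 = wrap2 = π + 2β = 238.1186°

wrap2=238.12_deg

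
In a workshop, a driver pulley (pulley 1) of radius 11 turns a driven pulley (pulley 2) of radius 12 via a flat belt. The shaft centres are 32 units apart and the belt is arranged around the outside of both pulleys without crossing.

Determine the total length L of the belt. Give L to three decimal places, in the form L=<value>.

L=136.288

open belt: β = asin((r2−r1)/C) = asin(1/32) = 1.7908°
wrap1 = π − 2β = 176.4184°
wrap2 = π + 2β = 183.5816°
tangent length = C·cosβ = 31.9844
L = r1·wrap1 + r2·wrap2 + 2·C·cosβ = 11·3.0791 + 12·3.2041 + 2·31.9844 = 136.2879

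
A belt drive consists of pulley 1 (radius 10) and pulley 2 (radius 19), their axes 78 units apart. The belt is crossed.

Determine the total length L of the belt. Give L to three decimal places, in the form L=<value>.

L=258.018

crossed belt: β = asin((r1+r2)/C) = asin(29/78) = 21.8264°
wrap1 = wrap2 = π + 2β = 223.6527°
tangent length = C·cosβ = 72.4086
L = (r1+r2)·wrap + 2·C·cosβ = 29·3.9035 + 2·72.4086 = 258.0179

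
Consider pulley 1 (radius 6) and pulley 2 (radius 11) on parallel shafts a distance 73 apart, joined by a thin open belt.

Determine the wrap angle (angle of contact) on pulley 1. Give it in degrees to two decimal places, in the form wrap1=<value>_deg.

open belt: β = asin((r2−r1)/C) = asin(5/73) = 3.9274°
wrap1 = π − 2β = 172.1451°
wrap2 = π + 2β = 187.8549°

wrap1=172.15_deg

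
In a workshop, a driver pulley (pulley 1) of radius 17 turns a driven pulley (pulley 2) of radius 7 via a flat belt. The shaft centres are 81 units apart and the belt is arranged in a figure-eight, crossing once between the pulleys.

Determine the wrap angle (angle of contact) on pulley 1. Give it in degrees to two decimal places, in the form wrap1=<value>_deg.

crossed belt: β = asin((r1+r2)/C) = asin(24/81) = 17.2353°
wrap1 = wrap2 = π + 2β = 214.4706°

wrap1=214.47_deg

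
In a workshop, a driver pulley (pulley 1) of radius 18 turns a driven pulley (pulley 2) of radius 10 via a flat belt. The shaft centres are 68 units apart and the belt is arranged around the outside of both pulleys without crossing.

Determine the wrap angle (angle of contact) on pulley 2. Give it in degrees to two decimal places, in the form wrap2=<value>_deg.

wrap2=166.49_deg

open belt: β = asin((r2−r1)/C) = asin(-8/68) = -6.7563°
wrap1 = π − 2β = 193.5127°
wrap2 = π + 2β = 166.4873°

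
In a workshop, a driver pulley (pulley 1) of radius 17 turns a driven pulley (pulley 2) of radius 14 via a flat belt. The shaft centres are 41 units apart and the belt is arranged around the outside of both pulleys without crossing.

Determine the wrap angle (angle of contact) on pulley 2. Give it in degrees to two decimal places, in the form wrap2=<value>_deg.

open belt: β = asin((r2−r1)/C) = asin(-3/41) = -4.1961°
wrap1 = π − 2β = 188.3922°
wrap2 = π + 2β = 171.6078°

wrap2=171.61_deg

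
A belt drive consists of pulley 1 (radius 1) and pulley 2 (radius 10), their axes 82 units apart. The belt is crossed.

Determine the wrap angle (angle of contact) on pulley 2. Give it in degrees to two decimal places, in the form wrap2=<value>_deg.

crossed belt: β = asin((r1+r2)/C) = asin(11/82) = 7.7093°
wrap1 = wrap2 = π + 2β = 195.4185°

wrap2=195.42_deg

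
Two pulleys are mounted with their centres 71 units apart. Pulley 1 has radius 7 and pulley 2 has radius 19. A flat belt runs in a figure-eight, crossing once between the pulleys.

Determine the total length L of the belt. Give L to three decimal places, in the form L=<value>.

crossed belt: β = asin((r1+r2)/C) = asin(26/71) = 21.4813°
wrap1 = wrap2 = π + 2β = 222.9626°
tangent length = C·cosβ = 66.0681
L = (r1+r2)·wrap + 2·C·cosβ = 26·3.8914 + 2·66.0681 = 233.3135

L=233.313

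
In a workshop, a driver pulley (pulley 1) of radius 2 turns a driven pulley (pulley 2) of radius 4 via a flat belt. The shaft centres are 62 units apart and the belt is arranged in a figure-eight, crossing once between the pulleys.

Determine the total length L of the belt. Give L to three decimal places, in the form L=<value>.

L=143.431

crossed belt: β = asin((r1+r2)/C) = asin(6/62) = 5.5534°
wrap1 = wrap2 = π + 2β = 191.1069°
tangent length = C·cosβ = 61.7090
L = (r1+r2)·wrap + 2·C·cosβ = 6·3.3354 + 2·61.7090 = 143.4307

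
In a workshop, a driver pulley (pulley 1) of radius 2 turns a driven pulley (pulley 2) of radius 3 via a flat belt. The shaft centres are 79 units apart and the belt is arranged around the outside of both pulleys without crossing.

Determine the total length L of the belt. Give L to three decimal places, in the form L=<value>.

open belt: β = asin((r2−r1)/C) = asin(1/79) = 0.7253°
wrap1 = π − 2β = 178.5494°
wrap2 = π + 2β = 181.4506°
tangent length = C·cosβ = 78.9937
L = r1·wrap1 + r2·wrap2 + 2·C·cosβ = 2·3.1163 + 3·3.1669 + 2·78.9937 = 173.7206

L=173.721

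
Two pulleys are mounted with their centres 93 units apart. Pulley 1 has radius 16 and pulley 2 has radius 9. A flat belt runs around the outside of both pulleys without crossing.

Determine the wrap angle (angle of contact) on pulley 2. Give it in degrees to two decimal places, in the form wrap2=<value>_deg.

wrap2=171.37_deg

open belt: β = asin((r2−r1)/C) = asin(-7/93) = -4.3167°
wrap1 = π − 2β = 188.6333°
wrap2 = π + 2β = 171.3667°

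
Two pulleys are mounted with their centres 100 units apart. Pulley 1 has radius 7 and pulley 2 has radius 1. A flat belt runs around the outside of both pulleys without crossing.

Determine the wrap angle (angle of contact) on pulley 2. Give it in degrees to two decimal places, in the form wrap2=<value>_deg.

wrap2=173.12_deg

open belt: β = asin((r2−r1)/C) = asin(-6/100) = -3.4398°
wrap1 = π − 2β = 186.8796°
wrap2 = π + 2β = 173.1204°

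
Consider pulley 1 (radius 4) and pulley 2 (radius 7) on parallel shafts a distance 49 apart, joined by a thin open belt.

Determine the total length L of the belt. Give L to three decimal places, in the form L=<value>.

L=132.741

open belt: β = asin((r2−r1)/C) = asin(3/49) = 3.5101°
wrap1 = π − 2β = 172.9798°
wrap2 = π + 2β = 187.0202°
tangent length = C·cosβ = 48.9081
L = r1·wrap1 + r2·wrap2 + 2·C·cosβ = 4·3.0191 + 7·3.2641 + 2·48.9081 = 132.7413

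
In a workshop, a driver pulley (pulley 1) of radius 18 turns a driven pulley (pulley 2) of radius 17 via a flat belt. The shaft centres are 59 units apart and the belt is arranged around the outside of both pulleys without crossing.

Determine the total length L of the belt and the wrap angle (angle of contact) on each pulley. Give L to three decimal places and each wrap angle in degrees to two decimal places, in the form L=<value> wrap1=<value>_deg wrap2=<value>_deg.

open belt: β = asin((r2−r1)/C) = asin(-1/59) = -0.9712°
wrap1 = π − 2β = 181.9423°
wrap2 = π + 2β = 178.0577°
tangent length = C·cosβ = 58.9915
L = r1·wrap1 + r2·wrap2 + 2·C·cosβ = 18·3.1755 + 17·3.1077 + 2·58.9915 = 227.9727

L=227.973 wrap1=181.94_deg wrap2=178.06_deg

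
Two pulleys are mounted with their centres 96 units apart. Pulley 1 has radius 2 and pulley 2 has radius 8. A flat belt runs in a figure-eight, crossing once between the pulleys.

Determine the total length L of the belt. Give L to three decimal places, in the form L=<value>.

L=224.459

crossed belt: β = asin((r1+r2)/C) = asin(10/96) = 5.9792°
wrap1 = wrap2 = π + 2β = 191.9583°
tangent length = C·cosβ = 95.4777
L = (r1+r2)·wrap + 2·C·cosβ = 10·3.3503 + 2·95.4777 = 224.4585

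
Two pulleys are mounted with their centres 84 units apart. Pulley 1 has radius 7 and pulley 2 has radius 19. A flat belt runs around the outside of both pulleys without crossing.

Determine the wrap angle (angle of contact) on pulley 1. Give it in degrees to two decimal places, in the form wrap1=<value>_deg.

wrap1=163.57_deg

open belt: β = asin((r2−r1)/C) = asin(12/84) = 8.2132°
wrap1 = π − 2β = 163.5736°
wrap2 = π + 2β = 196.4264°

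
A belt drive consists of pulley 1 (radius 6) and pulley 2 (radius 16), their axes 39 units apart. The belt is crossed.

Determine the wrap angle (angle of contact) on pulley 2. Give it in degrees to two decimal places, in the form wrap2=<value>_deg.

crossed belt: β = asin((r1+r2)/C) = asin(22/39) = 34.3400°
wrap1 = wrap2 = π + 2β = 248.6800°

wrap2=248.68_deg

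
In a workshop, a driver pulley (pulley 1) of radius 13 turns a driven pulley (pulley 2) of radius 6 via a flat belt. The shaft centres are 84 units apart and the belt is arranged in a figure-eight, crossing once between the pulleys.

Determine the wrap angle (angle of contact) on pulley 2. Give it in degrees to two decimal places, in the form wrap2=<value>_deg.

wrap2=206.15_deg

crossed belt: β = asin((r1+r2)/C) = asin(19/84) = 13.0729°
wrap1 = wrap2 = π + 2β = 206.1458°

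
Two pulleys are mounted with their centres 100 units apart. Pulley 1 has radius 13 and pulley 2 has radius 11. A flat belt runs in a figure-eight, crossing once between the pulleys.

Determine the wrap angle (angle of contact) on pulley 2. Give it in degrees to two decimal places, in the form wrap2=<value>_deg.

wrap2=207.77_deg

crossed belt: β = asin((r1+r2)/C) = asin(24/100) = 13.8865°
wrap1 = wrap2 = π + 2β = 207.7731°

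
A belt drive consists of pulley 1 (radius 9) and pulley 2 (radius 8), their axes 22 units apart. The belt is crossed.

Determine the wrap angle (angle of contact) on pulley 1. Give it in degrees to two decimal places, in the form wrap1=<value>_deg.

crossed belt: β = asin((r1+r2)/C) = asin(17/22) = 50.5994°
wrap1 = wrap2 = π + 2β = 281.1989°

wrap1=281.20_deg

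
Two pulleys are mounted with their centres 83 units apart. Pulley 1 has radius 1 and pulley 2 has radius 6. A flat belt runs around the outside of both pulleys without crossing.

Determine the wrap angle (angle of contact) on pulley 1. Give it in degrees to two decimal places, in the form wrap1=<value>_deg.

open belt: β = asin((r2−r1)/C) = asin(5/83) = 3.4536°
wrap1 = π − 2β = 173.0927°
wrap2 = π + 2β = 186.9073°

wrap1=173.09_deg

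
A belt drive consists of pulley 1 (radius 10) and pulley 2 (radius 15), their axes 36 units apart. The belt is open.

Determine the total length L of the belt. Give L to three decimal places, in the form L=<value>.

L=151.235

open belt: β = asin((r2−r1)/C) = asin(5/36) = 7.9836°
wrap1 = π − 2β = 164.0329°
wrap2 = π + 2β = 195.9671°
tangent length = C·cosβ = 35.6511
L = r1·wrap1 + r2·wrap2 + 2·C·cosβ = 10·2.8629 + 15·3.4203 + 2·35.6511 = 151.2354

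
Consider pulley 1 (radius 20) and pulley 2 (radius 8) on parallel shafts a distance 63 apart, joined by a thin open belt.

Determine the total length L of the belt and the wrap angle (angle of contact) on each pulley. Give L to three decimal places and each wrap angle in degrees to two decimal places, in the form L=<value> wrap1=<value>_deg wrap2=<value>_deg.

L=216.257 wrap1=201.96_deg wrap2=158.04_deg

open belt: β = asin((r2−r1)/C) = asin(-12/63) = -10.9806°
wrap1 = π − 2β = 201.9612°
wrap2 = π + 2β = 158.0388°
tangent length = C·cosβ = 61.8466
L = r1·wrap1 + r2·wrap2 + 2·C·cosβ = 20·3.5249 + 8·2.7583 + 2·61.8466 = 216.2573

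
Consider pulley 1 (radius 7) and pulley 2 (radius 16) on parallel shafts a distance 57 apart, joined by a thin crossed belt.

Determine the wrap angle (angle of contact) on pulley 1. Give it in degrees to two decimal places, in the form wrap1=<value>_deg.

wrap1=227.60_deg

crossed belt: β = asin((r1+r2)/C) = asin(23/57) = 23.7977°
wrap1 = wrap2 = π + 2β = 227.5954°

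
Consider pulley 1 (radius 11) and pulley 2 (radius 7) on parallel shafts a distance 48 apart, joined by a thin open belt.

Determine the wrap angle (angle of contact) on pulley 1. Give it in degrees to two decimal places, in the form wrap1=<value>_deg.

open belt: β = asin((r2−r1)/C) = asin(-4/48) = -4.7802°
wrap1 = π − 2β = 189.5604°
wrap2 = π + 2β = 170.4396°

wrap1=189.56_deg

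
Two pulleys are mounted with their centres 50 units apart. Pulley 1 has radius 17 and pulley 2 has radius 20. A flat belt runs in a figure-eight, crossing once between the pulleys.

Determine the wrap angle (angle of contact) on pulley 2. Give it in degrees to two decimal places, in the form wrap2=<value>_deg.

crossed belt: β = asin((r1+r2)/C) = asin(37/50) = 47.7314°
wrap1 = wrap2 = π + 2β = 275.4628°

wrap2=275.46_deg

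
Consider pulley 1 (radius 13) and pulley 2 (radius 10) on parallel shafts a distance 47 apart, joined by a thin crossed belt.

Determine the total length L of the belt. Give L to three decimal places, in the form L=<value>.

crossed belt: β = asin((r1+r2)/C) = asin(23/47) = 29.2986°
wrap1 = wrap2 = π + 2β = 238.5973°
tangent length = C·cosβ = 40.9878
L = (r1+r2)·wrap + 2·C·cosβ = 23·4.1643 + 2·40.9878 = 177.7547

L=177.755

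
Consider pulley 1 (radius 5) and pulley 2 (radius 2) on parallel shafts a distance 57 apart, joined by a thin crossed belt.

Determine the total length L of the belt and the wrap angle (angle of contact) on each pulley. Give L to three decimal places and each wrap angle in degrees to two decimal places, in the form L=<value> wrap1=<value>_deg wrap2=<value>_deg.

crossed belt: β = asin((r1+r2)/C) = asin(7/57) = 7.0541°
wrap1 = wrap2 = π + 2β = 194.1083°
tangent length = C·cosβ = 56.5685
L = (r1+r2)·wrap + 2·C·cosβ = 7·3.3878 + 2·56.5685 = 136.8519

L=136.852 wrap1=194.11_deg wrap2=194.11_deg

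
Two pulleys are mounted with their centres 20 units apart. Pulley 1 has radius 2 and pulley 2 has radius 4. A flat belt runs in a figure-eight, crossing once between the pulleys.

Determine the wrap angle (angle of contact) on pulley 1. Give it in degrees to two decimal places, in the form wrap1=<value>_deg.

crossed belt: β = asin((r1+r2)/C) = asin(6/20) = 17.4576°
wrap1 = wrap2 = π + 2β = 214.9152°

wrap1=214.92_deg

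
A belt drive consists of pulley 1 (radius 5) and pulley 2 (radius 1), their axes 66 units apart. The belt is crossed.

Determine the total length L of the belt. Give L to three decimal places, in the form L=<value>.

crossed belt: β = asin((r1+r2)/C) = asin(6/66) = 5.2159°
wrap1 = wrap2 = π + 2β = 190.4318°
tangent length = C·cosβ = 65.7267
L = (r1+r2)·wrap + 2·C·cosβ = 6·3.3237 + 2·65.7267 = 151.3954

L=151.395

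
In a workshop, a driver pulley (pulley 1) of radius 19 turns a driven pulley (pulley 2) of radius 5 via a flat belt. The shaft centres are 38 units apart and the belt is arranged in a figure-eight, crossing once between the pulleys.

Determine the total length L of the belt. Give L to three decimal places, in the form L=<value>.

L=167.134

crossed belt: β = asin((r1+r2)/C) = asin(24/38) = 39.1667°
wrap1 = wrap2 = π + 2β = 258.3334°
tangent length = C·cosβ = 29.4618
L = (r1+r2)·wrap + 2·C·cosβ = 24·4.5088 + 2·29.4618 = 167.1341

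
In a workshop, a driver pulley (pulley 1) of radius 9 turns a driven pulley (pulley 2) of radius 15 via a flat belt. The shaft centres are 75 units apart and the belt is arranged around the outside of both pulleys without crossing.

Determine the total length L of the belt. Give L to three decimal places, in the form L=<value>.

L=225.878

open belt: β = asin((r2−r1)/C) = asin(6/75) = 4.5886°
wrap1 = π − 2β = 170.8229°
wrap2 = π + 2β = 189.1771°
tangent length = C·cosβ = 74.7596
L = r1·wrap1 + r2·wrap2 + 2·C·cosβ = 9·2.9814 + 15·3.3018 + 2·74.7596 = 225.8785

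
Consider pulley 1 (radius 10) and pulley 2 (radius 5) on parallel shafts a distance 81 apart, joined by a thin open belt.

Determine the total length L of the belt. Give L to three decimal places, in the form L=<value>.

open belt: β = asin((r2−r1)/C) = asin(-5/81) = -3.5390°
wrap1 = π − 2β = 187.0781°
wrap2 = π + 2β = 172.9219°
tangent length = C·cosβ = 80.8455
L = r1·wrap1 + r2·wrap2 + 2·C·cosβ = 10·3.2651 + 5·3.0181 + 2·80.8455 = 209.4326

L=209.433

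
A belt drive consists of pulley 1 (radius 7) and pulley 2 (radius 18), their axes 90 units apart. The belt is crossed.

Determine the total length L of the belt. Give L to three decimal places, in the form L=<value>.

L=265.530

crossed belt: β = asin((r1+r2)/C) = asin(25/90) = 16.1276°
wrap1 = wrap2 = π + 2β = 212.2552°
tangent length = C·cosβ = 86.4581
L = (r1+r2)·wrap + 2·C·cosβ = 25·3.7046 + 2·86.4581 = 265.5300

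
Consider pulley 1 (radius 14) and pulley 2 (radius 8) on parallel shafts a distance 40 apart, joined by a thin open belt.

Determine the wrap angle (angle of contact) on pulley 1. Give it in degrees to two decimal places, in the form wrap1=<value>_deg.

open belt: β = asin((r2−r1)/C) = asin(-6/40) = -8.6269°
wrap1 = π − 2β = 197.2539°
wrap2 = π + 2β = 162.7461°

wrap1=197.25_deg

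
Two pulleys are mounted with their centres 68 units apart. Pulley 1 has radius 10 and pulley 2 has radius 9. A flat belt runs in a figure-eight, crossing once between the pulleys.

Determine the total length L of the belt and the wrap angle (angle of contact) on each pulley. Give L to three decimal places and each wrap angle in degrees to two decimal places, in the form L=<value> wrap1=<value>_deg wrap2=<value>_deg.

crossed belt: β = asin((r1+r2)/C) = asin(19/68) = 16.2251°
wrap1 = wrap2 = π + 2β = 212.4502°
tangent length = C·cosβ = 65.2917
L = (r1+r2)·wrap + 2·C·cosβ = 19·3.7080 + 2·65.2917 = 201.0345

L=201.034 wrap1=212.45_deg wrap2=212.45_deg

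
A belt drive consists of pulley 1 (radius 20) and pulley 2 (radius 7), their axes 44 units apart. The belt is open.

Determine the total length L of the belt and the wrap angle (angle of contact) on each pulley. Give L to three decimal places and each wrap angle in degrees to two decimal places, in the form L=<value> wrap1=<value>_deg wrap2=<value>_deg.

open belt: β = asin((r2−r1)/C) = asin(-13/44) = -17.1848°
wrap1 = π − 2β = 214.3696°
wrap2 = π + 2β = 145.6304°
tangent length = C·cosβ = 42.0357
L = r1·wrap1 + r2·wrap2 + 2·C·cosβ = 20·3.7415 + 7·2.5417 + 2·42.0357 = 176.6926

L=176.693 wrap1=214.37_deg wrap2=145.63_deg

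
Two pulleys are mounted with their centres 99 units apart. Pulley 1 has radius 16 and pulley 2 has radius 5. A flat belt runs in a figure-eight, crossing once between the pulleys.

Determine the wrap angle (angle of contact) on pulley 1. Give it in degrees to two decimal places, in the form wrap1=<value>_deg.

crossed belt: β = asin((r1+r2)/C) = asin(21/99) = 12.2467°
wrap1 = wrap2 = π + 2β = 204.4934°

wrap1=204.49_deg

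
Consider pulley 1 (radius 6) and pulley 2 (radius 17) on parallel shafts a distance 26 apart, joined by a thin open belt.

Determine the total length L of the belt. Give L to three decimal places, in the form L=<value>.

open belt: β = asin((r2−r1)/C) = asin(11/26) = 25.0290°
wrap1 = π − 2β = 129.9420°
wrap2 = π + 2β = 230.0580°
tangent length = C·cosβ = 23.5584
L = r1·wrap1 + r2·wrap2 + 2·C·cosβ = 6·2.2679 + 17·4.0153 + 2·23.5584 = 128.9840

L=128.984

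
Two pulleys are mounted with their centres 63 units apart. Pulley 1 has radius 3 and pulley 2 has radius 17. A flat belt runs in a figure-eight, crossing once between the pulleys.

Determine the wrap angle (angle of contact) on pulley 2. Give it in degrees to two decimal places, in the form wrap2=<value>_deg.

crossed belt: β = asin((r1+r2)/C) = asin(20/63) = 18.5094°
wrap1 = wrap2 = π + 2β = 217.0188°

wrap2=217.02_deg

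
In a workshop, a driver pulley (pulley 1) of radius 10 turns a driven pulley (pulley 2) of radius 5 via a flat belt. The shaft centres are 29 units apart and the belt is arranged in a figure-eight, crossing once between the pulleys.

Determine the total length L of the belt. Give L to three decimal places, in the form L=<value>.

L=113.071

crossed belt: β = asin((r1+r2)/C) = asin(15/29) = 31.1474°
wrap1 = wrap2 = π + 2β = 242.2948°
tangent length = C·cosβ = 24.8193
L = (r1+r2)·wrap + 2·C·cosβ = 15·4.2288 + 2·24.8193 = 113.0713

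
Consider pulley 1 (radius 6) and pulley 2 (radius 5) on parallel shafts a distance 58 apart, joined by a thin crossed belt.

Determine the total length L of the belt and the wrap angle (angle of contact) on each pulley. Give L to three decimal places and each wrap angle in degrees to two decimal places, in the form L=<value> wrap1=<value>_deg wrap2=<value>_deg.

L=152.650 wrap1=201.87_deg wrap2=201.87_deg

crossed belt: β = asin((r1+r2)/C) = asin(11/58) = 10.9327°
wrap1 = wrap2 = π + 2β = 201.8653°
tangent length = C·cosβ = 56.9473
L = (r1+r2)·wrap + 2·C·cosβ = 11·3.5232 + 2·56.9473 = 152.6500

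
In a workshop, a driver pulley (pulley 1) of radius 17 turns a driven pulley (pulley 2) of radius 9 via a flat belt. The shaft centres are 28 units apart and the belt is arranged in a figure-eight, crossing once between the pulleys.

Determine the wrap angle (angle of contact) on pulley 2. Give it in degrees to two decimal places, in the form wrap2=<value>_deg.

crossed belt: β = asin((r1+r2)/C) = asin(26/28) = 68.2132°
wrap1 = wrap2 = π + 2β = 316.4264°

wrap2=316.43_deg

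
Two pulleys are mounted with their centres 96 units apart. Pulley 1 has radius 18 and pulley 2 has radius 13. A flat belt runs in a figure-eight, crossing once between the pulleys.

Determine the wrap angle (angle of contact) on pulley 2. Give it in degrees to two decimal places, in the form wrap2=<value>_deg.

crossed belt: β = asin((r1+r2)/C) = asin(31/96) = 18.8394°
wrap1 = wrap2 = π + 2β = 217.6788°

wrap2=217.68_deg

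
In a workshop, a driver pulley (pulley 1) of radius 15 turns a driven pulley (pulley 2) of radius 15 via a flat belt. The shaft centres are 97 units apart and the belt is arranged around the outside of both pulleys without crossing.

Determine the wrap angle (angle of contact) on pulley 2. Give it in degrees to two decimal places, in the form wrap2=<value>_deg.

open belt: β = asin((r2−r1)/C) = asin(0/97) = 0.0000°
wrap1 = π − 2β = 180.0000°
wrap2 = π + 2β = 180.0000°

wrap2=180.00_deg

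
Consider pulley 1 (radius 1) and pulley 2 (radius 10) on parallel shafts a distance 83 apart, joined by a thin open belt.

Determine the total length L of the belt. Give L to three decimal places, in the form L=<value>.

open belt: β = asin((r2−r1)/C) = asin(9/83) = 6.2250°
wrap1 = π − 2β = 167.5499°
wrap2 = π + 2β = 192.4501°
tangent length = C·cosβ = 82.5106
L = r1·wrap1 + r2·wrap2 + 2·C·cosβ = 1·2.9243 + 10·3.3589 + 2·82.5106 = 201.5344

L=201.534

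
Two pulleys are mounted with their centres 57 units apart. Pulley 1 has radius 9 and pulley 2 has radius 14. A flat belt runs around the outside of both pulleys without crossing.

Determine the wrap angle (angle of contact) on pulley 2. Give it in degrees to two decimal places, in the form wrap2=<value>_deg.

open belt: β = asin((r2−r1)/C) = asin(5/57) = 5.0324°
wrap1 = π − 2β = 169.9352°
wrap2 = π + 2β = 190.0648°

wrap2=190.06_deg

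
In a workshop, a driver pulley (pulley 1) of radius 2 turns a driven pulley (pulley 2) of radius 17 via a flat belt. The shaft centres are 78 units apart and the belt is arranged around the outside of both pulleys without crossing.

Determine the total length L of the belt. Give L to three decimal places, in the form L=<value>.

open belt: β = asin((r2−r1)/C) = asin(15/78) = 11.0875°
wrap1 = π − 2β = 157.8250°
wrap2 = π + 2β = 202.1750°
tangent length = C·cosβ = 76.5441
L = r1·wrap1 + r2·wrap2 + 2·C·cosβ = 2·2.7546 + 17·3.5286 + 2·76.5441 = 218.5839

L=218.584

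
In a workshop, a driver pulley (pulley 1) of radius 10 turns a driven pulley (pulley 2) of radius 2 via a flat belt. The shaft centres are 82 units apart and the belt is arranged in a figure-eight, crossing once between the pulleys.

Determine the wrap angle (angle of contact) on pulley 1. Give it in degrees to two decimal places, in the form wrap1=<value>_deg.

crossed belt: β = asin((r1+r2)/C) = asin(12/82) = 8.4150°
wrap1 = wrap2 = π + 2β = 196.8299°

wrap1=196.83_deg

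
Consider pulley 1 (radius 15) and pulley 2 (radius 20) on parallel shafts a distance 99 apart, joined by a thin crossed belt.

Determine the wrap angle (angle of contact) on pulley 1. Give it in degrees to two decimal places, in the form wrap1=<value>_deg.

wrap1=221.41_deg

crossed belt: β = asin((r1+r2)/C) = asin(35/99) = 20.7037°
wrap1 = wrap2 = π + 2β = 221.4074°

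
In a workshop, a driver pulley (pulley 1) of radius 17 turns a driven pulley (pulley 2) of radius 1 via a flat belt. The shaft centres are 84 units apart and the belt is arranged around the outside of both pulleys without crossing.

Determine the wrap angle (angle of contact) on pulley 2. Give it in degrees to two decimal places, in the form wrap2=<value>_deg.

wrap2=158.04_deg

open belt: β = asin((r2−r1)/C) = asin(-16/84) = -10.9806°
wrap1 = π − 2β = 201.9612°
wrap2 = π + 2β = 158.0388°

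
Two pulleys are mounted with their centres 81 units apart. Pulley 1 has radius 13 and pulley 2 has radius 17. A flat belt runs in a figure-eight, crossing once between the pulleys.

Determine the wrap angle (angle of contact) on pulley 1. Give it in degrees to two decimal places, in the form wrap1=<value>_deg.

wrap1=223.48_deg

crossed belt: β = asin((r1+r2)/C) = asin(30/81) = 21.7385°
wrap1 = wrap2 = π + 2β = 223.4769°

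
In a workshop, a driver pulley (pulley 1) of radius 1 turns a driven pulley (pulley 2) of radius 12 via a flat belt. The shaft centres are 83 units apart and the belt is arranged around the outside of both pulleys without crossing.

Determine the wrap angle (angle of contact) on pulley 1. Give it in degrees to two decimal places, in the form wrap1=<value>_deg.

open belt: β = asin((r2−r1)/C) = asin(11/83) = 7.6158°
wrap1 = π − 2β = 164.7684°
wrap2 = π + 2β = 195.2316°

wrap1=164.77_deg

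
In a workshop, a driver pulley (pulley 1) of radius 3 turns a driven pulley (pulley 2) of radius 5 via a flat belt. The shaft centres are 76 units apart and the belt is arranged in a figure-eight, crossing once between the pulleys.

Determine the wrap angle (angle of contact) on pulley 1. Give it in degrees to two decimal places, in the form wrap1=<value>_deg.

crossed belt: β = asin((r1+r2)/C) = asin(8/76) = 6.0423°
wrap1 = wrap2 = π + 2β = 192.0847°

wrap1=192.08_deg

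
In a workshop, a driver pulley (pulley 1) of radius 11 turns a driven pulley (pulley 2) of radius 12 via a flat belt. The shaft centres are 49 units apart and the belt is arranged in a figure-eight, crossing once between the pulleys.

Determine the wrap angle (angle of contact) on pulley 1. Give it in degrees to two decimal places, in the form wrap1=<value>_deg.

crossed belt: β = asin((r1+r2)/C) = asin(23/49) = 27.9946°
wrap1 = wrap2 = π + 2β = 235.9891°

wrap1=235.99_deg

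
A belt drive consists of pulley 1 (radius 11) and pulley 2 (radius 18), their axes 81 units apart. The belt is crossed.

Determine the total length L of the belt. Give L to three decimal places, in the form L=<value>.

crossed belt: β = asin((r1+r2)/C) = asin(29/81) = 20.9789°
wrap1 = wrap2 = π + 2β = 221.9579°
tangent length = C·cosβ = 75.6307
L = (r1+r2)·wrap + 2·C·cosβ = 29·3.8739 + 2·75.6307 = 263.6043

L=263.604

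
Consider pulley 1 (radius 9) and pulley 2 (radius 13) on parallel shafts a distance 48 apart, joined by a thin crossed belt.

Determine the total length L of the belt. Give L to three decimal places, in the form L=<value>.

crossed belt: β = asin((r1+r2)/C) = asin(22/48) = 27.2796°
wrap1 = wrap2 = π + 2β = 234.5592°
tangent length = C·cosβ = 42.6615
L = (r1+r2)·wrap + 2·C·cosβ = 22·4.0938 + 2·42.6615 = 175.3872

L=175.387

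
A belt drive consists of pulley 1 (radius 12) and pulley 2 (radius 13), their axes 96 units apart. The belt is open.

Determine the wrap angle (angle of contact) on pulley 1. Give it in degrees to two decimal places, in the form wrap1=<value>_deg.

open belt: β = asin((r2−r1)/C) = asin(1/96) = 0.5968°
wrap1 = π − 2β = 178.8063°
wrap2 = π + 2β = 181.1937°

wrap1=178.81_deg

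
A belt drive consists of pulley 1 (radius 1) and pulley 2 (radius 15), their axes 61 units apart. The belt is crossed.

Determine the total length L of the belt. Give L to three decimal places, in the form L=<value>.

crossed belt: β = asin((r1+r2)/C) = asin(16/61) = 15.2063°
wrap1 = wrap2 = π + 2β = 210.4126°
tangent length = C·cosβ = 58.8643
L = (r1+r2)·wrap + 2·C·cosβ = 16·3.6724 + 2·58.8643 = 176.4868

L=176.487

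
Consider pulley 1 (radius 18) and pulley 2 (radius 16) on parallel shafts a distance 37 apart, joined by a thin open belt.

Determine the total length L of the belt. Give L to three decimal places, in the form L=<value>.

open belt: β = asin((r2−r1)/C) = asin(-2/37) = -3.0986°
wrap1 = π − 2β = 186.1972°
wrap2 = π + 2β = 173.8028°
tangent length = C·cosβ = 36.9459
L = r1·wrap1 + r2·wrap2 + 2·C·cosβ = 18·3.2498 + 16·3.0334 + 2·36.9459 = 180.9223

L=180.922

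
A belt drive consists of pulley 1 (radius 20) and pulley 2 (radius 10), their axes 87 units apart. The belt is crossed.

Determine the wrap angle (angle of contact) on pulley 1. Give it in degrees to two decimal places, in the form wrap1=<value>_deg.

crossed belt: β = asin((r1+r2)/C) = asin(30/87) = 20.1713°
wrap1 = wrap2 = π + 2β = 220.3425°

wrap1=220.34_deg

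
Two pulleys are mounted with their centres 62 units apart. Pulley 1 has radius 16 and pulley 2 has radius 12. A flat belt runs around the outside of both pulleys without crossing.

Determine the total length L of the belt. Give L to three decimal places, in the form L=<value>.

L=212.223

open belt: β = asin((r2−r1)/C) = asin(-4/62) = -3.6991°
wrap1 = π − 2β = 187.3981°
wrap2 = π + 2β = 172.6019°
tangent length = C·cosβ = 61.8708
L = r1·wrap1 + r2·wrap2 + 2·C·cosβ = 16·3.2707 + 12·3.0125 + 2·61.8708 = 212.2227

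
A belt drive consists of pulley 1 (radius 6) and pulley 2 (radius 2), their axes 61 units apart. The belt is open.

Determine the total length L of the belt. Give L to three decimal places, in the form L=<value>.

L=147.395

open belt: β = asin((r2−r1)/C) = asin(-4/61) = -3.7598°
wrap1 = π − 2β = 187.5196°
wrap2 = π + 2β = 172.4804°
tangent length = C·cosβ = 60.8687
L = r1·wrap1 + r2·wrap2 + 2·C·cosβ = 6·3.2728 + 2·3.0104 + 2·60.8687 = 147.3951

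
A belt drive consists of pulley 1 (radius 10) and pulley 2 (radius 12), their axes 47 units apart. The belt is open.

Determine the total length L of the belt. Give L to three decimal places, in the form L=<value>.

L=163.200

open belt: β = asin((r2−r1)/C) = asin(2/47) = 2.4389°
wrap1 = π − 2β = 175.1223°
wrap2 = π + 2β = 184.8777°
tangent length = C·cosβ = 46.9574
L = r1·wrap1 + r2·wrap2 + 2·C·cosβ = 10·3.0565 + 12·3.2267 + 2·46.9574 = 163.2002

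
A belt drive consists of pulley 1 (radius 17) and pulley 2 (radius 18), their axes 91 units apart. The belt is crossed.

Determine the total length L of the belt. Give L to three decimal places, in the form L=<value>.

L=305.591

crossed belt: β = asin((r1+r2)/C) = asin(35/91) = 22.6199°
wrap1 = wrap2 = π + 2β = 225.2397°
tangent length = C·cosβ = 84.0000
L = (r1+r2)·wrap + 2·C·cosβ = 35·3.9312 + 2·84.0000 = 305.5911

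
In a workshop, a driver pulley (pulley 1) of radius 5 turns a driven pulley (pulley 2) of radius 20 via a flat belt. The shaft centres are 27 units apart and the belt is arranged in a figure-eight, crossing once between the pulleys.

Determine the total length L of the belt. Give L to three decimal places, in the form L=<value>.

crossed belt: β = asin((r1+r2)/C) = asin(25/27) = 67.8084°
wrap1 = wrap2 = π + 2β = 315.6168°
tangent length = C·cosβ = 10.1980
L = (r1+r2)·wrap + 2·C·cosβ = 25·5.5086 + 2·10.1980 = 158.1099

L=158.110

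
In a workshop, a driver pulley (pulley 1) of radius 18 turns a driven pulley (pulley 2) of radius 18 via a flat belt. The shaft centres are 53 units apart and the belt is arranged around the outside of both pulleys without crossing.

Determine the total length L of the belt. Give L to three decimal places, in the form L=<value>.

L=219.097

open belt: β = asin((r2−r1)/C) = asin(0/53) = 0.0000°
wrap1 = π − 2β = 180.0000°
wrap2 = π + 2β = 180.0000°
tangent length = C·cosβ = 53.0000
L = r1·wrap1 + r2·wrap2 + 2·C·cosβ = 18·3.1416 + 18·3.1416 + 2·53.0000 = 219.0973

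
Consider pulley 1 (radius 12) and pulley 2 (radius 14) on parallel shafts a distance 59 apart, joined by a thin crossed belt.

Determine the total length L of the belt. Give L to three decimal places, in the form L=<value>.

crossed belt: β = asin((r1+r2)/C) = asin(26/59) = 26.1471°
wrap1 = wrap2 = π + 2β = 232.2943°
tangent length = C·cosβ = 52.9623
L = (r1+r2)·wrap + 2·C·cosβ = 26·4.0543 + 2·52.9623 = 211.3363

L=211.336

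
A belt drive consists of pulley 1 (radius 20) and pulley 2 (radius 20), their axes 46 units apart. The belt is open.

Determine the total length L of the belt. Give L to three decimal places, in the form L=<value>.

L=217.664

open belt: β = asin((r2−r1)/C) = asin(0/46) = 0.0000°
wrap1 = π − 2β = 180.0000°
wrap2 = π + 2β = 180.0000°
tangent length = C·cosβ = 46.0000
L = r1·wrap1 + r2·wrap2 + 2·C·cosβ = 20·3.1416 + 20·3.1416 + 2·46.0000 = 217.6637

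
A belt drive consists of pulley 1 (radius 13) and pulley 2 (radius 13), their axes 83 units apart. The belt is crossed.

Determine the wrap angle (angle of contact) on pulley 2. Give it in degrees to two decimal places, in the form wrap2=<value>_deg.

wrap2=216.51_deg

crossed belt: β = asin((r1+r2)/C) = asin(26/83) = 18.2554°
wrap1 = wrap2 = π + 2β = 216.5108°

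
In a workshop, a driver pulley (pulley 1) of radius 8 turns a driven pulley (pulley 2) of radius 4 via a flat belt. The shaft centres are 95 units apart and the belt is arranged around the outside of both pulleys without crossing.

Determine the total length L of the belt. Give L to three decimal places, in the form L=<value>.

open belt: β = asin((r2−r1)/C) = asin(-4/95) = -2.4132°
wrap1 = π − 2β = 184.8263°
wrap2 = π + 2β = 175.1737°
tangent length = C·cosβ = 94.9158
L = r1·wrap1 + r2·wrap2 + 2·C·cosβ = 8·3.2258 + 4·3.0574 + 2·94.9158 = 227.8676

L=227.868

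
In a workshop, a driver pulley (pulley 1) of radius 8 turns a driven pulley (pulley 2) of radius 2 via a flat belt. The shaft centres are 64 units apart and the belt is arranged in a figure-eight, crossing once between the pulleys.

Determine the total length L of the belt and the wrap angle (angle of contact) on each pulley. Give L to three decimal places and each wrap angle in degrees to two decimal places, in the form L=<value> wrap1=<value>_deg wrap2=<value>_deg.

L=160.982 wrap1=197.98_deg wrap2=197.98_deg

crossed belt: β = asin((r1+r2)/C) = asin(10/64) = 8.9893°
wrap1 = wrap2 = π + 2β = 197.9786°
tangent length = C·cosβ = 63.2139
L = (r1+r2)·wrap + 2·C·cosβ = 10·3.4554 + 2·63.2139 = 160.9816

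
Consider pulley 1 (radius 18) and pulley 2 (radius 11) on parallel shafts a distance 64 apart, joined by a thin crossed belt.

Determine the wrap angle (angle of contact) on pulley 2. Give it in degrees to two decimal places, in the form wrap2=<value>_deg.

crossed belt: β = asin((r1+r2)/C) = asin(29/64) = 26.9444°
wrap1 = wrap2 = π + 2β = 233.8887°

wrap2=233.89_deg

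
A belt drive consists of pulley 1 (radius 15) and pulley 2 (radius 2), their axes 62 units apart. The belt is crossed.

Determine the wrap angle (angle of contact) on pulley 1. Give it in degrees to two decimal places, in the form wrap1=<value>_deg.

wrap1=211.83_deg

crossed belt: β = asin((r1+r2)/C) = asin(17/62) = 15.9140°
wrap1 = wrap2 = π + 2β = 211.8279°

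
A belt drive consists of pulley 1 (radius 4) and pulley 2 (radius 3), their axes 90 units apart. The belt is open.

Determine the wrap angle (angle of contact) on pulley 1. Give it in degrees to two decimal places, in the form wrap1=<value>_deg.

open belt: β = asin((r2−r1)/C) = asin(-1/90) = -0.6366°
wrap1 = π − 2β = 181.2733°
wrap2 = π + 2β = 178.7267°

wrap1=181.27_deg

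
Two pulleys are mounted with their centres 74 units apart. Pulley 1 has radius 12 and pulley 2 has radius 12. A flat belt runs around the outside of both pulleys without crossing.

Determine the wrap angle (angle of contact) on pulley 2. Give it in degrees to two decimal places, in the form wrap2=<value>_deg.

wrap2=180.00_deg

open belt: β = asin((r2−r1)/C) = asin(0/74) = 0.0000°
wrap1 = π − 2β = 180.0000°
wrap2 = π + 2β = 180.0000°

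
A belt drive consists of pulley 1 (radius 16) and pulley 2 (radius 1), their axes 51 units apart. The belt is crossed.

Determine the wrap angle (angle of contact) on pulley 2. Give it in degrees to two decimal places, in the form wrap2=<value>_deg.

wrap2=218.94_deg

crossed belt: β = asin((r1+r2)/C) = asin(17/51) = 19.4712°
wrap1 = wrap2 = π + 2β = 218.9424°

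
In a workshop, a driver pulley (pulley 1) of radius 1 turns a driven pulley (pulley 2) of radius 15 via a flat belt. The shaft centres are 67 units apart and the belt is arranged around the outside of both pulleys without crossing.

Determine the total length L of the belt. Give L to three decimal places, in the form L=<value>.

L=187.202

open belt: β = asin((r2−r1)/C) = asin(14/67) = 12.0611°
wrap1 = π − 2β = 155.8777°
wrap2 = π + 2β = 204.1223°
tangent length = C·cosβ = 65.5210
L = r1·wrap1 + r2·wrap2 + 2·C·cosβ = 1·2.7206 + 15·3.5626 + 2·65.5210 = 187.2016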